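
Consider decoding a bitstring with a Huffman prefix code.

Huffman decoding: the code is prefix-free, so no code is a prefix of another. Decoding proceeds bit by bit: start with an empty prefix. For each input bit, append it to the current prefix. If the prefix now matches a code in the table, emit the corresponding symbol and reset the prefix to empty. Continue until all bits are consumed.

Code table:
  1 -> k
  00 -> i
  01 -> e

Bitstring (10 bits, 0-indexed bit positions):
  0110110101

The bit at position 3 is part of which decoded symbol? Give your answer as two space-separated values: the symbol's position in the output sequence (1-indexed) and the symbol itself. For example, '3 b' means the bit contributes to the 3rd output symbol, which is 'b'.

Bit 0: prefix='0' (no match yet)
Bit 1: prefix='01' -> emit 'e', reset
Bit 2: prefix='1' -> emit 'k', reset
Bit 3: prefix='0' (no match yet)
Bit 4: prefix='01' -> emit 'e', reset
Bit 5: prefix='1' -> emit 'k', reset
Bit 6: prefix='0' (no match yet)
Bit 7: prefix='01' -> emit 'e', reset

Answer: 3 e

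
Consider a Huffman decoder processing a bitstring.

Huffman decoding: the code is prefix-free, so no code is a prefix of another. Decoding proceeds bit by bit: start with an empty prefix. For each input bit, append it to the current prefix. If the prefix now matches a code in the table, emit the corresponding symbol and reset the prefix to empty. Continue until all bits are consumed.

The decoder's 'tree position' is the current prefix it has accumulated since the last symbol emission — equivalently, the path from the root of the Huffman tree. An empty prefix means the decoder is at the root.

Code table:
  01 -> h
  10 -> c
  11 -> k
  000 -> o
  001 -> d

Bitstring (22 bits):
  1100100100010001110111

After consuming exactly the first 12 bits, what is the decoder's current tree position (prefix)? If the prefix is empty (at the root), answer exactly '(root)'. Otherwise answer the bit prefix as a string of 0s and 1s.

Answer: 1

Derivation:
Bit 0: prefix='1' (no match yet)
Bit 1: prefix='11' -> emit 'k', reset
Bit 2: prefix='0' (no match yet)
Bit 3: prefix='00' (no match yet)
Bit 4: prefix='001' -> emit 'd', reset
Bit 5: prefix='0' (no match yet)
Bit 6: prefix='00' (no match yet)
Bit 7: prefix='001' -> emit 'd', reset
Bit 8: prefix='0' (no match yet)
Bit 9: prefix='00' (no match yet)
Bit 10: prefix='000' -> emit 'o', reset
Bit 11: prefix='1' (no match yet)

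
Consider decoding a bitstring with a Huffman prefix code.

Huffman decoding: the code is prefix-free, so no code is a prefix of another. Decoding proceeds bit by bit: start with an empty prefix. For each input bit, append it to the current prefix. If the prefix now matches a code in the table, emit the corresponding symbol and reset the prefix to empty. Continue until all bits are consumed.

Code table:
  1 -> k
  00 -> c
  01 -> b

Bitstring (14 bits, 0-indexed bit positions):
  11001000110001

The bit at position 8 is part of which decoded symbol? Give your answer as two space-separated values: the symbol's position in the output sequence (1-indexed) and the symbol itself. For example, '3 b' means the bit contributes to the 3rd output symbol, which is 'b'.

Answer: 6 b

Derivation:
Bit 0: prefix='1' -> emit 'k', reset
Bit 1: prefix='1' -> emit 'k', reset
Bit 2: prefix='0' (no match yet)
Bit 3: prefix='00' -> emit 'c', reset
Bit 4: prefix='1' -> emit 'k', reset
Bit 5: prefix='0' (no match yet)
Bit 6: prefix='00' -> emit 'c', reset
Bit 7: prefix='0' (no match yet)
Bit 8: prefix='01' -> emit 'b', reset
Bit 9: prefix='1' -> emit 'k', reset
Bit 10: prefix='0' (no match yet)
Bit 11: prefix='00' -> emit 'c', reset
Bit 12: prefix='0' (no match yet)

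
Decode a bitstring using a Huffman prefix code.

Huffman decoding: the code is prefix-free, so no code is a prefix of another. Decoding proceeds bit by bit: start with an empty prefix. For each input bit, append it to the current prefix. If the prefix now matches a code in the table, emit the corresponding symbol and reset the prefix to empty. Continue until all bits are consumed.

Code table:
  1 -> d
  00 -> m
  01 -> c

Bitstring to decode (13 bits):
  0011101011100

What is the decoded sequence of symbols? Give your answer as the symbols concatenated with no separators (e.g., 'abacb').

Answer: mdddccddm

Derivation:
Bit 0: prefix='0' (no match yet)
Bit 1: prefix='00' -> emit 'm', reset
Bit 2: prefix='1' -> emit 'd', reset
Bit 3: prefix='1' -> emit 'd', reset
Bit 4: prefix='1' -> emit 'd', reset
Bit 5: prefix='0' (no match yet)
Bit 6: prefix='01' -> emit 'c', reset
Bit 7: prefix='0' (no match yet)
Bit 8: prefix='01' -> emit 'c', reset
Bit 9: prefix='1' -> emit 'd', reset
Bit 10: prefix='1' -> emit 'd', reset
Bit 11: prefix='0' (no match yet)
Bit 12: prefix='00' -> emit 'm', reset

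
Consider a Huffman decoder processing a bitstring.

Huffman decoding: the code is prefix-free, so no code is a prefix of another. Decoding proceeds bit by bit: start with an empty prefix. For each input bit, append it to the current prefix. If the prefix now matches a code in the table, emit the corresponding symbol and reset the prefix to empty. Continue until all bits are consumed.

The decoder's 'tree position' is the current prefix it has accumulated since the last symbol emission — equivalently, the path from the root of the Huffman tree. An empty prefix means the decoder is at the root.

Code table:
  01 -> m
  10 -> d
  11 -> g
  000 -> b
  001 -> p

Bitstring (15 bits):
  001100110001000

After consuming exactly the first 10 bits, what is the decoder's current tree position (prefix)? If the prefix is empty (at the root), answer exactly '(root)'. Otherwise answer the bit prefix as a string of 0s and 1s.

Bit 0: prefix='0' (no match yet)
Bit 1: prefix='00' (no match yet)
Bit 2: prefix='001' -> emit 'p', reset
Bit 3: prefix='1' (no match yet)
Bit 4: prefix='10' -> emit 'd', reset
Bit 5: prefix='0' (no match yet)
Bit 6: prefix='01' -> emit 'm', reset
Bit 7: prefix='1' (no match yet)
Bit 8: prefix='10' -> emit 'd', reset
Bit 9: prefix='0' (no match yet)

Answer: 0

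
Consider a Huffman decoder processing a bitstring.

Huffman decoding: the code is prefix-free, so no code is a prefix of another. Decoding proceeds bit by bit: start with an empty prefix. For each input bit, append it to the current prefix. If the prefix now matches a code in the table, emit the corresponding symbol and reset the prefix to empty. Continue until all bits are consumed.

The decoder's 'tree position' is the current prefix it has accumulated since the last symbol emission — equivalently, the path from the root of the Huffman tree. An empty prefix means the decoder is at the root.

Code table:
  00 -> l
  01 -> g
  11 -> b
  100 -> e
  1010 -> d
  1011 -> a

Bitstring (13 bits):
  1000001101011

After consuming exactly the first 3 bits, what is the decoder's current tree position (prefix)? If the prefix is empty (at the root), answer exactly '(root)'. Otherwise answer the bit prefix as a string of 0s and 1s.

Bit 0: prefix='1' (no match yet)
Bit 1: prefix='10' (no match yet)
Bit 2: prefix='100' -> emit 'e', reset

Answer: (root)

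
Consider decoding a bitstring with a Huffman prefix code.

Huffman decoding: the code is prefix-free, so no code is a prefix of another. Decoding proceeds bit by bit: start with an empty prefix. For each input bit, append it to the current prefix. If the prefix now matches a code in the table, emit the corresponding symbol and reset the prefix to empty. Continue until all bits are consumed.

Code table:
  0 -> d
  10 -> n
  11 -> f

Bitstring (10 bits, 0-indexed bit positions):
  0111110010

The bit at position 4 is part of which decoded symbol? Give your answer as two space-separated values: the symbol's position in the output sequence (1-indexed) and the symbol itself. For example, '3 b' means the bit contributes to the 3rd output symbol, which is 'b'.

Answer: 3 f

Derivation:
Bit 0: prefix='0' -> emit 'd', reset
Bit 1: prefix='1' (no match yet)
Bit 2: prefix='11' -> emit 'f', reset
Bit 3: prefix='1' (no match yet)
Bit 4: prefix='11' -> emit 'f', reset
Bit 5: prefix='1' (no match yet)
Bit 6: prefix='10' -> emit 'n', reset
Bit 7: prefix='0' -> emit 'd', reset
Bit 8: prefix='1' (no match yet)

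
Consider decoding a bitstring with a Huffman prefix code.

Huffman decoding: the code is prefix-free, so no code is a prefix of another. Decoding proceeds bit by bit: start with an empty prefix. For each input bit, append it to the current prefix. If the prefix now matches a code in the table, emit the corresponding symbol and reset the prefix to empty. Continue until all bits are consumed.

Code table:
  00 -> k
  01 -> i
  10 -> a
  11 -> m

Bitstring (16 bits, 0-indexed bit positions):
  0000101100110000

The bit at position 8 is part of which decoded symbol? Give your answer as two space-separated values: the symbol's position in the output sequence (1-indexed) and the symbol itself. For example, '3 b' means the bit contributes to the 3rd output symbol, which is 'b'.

Answer: 5 k

Derivation:
Bit 0: prefix='0' (no match yet)
Bit 1: prefix='00' -> emit 'k', reset
Bit 2: prefix='0' (no match yet)
Bit 3: prefix='00' -> emit 'k', reset
Bit 4: prefix='1' (no match yet)
Bit 5: prefix='10' -> emit 'a', reset
Bit 6: prefix='1' (no match yet)
Bit 7: prefix='11' -> emit 'm', reset
Bit 8: prefix='0' (no match yet)
Bit 9: prefix='00' -> emit 'k', reset
Bit 10: prefix='1' (no match yet)
Bit 11: prefix='11' -> emit 'm', reset
Bit 12: prefix='0' (no match yet)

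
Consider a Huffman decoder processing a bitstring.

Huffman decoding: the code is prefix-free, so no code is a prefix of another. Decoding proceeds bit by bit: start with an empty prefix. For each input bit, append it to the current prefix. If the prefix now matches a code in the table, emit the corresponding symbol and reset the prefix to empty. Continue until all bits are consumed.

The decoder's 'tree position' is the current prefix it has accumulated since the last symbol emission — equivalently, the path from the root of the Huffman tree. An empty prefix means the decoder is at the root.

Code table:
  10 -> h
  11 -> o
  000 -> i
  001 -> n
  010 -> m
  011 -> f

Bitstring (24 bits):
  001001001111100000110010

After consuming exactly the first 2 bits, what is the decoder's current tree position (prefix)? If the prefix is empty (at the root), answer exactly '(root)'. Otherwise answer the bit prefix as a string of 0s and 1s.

Bit 0: prefix='0' (no match yet)
Bit 1: prefix='00' (no match yet)

Answer: 00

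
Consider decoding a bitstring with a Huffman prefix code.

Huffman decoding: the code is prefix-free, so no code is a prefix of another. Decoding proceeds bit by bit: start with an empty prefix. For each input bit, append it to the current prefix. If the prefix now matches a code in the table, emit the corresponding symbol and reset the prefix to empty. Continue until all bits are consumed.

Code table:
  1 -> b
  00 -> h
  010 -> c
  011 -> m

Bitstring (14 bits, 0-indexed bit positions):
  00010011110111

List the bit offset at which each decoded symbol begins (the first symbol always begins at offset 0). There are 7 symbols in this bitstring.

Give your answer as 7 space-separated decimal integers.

Bit 0: prefix='0' (no match yet)
Bit 1: prefix='00' -> emit 'h', reset
Bit 2: prefix='0' (no match yet)
Bit 3: prefix='01' (no match yet)
Bit 4: prefix='010' -> emit 'c', reset
Bit 5: prefix='0' (no match yet)
Bit 6: prefix='01' (no match yet)
Bit 7: prefix='011' -> emit 'm', reset
Bit 8: prefix='1' -> emit 'b', reset
Bit 9: prefix='1' -> emit 'b', reset
Bit 10: prefix='0' (no match yet)
Bit 11: prefix='01' (no match yet)
Bit 12: prefix='011' -> emit 'm', reset
Bit 13: prefix='1' -> emit 'b', reset

Answer: 0 2 5 8 9 10 13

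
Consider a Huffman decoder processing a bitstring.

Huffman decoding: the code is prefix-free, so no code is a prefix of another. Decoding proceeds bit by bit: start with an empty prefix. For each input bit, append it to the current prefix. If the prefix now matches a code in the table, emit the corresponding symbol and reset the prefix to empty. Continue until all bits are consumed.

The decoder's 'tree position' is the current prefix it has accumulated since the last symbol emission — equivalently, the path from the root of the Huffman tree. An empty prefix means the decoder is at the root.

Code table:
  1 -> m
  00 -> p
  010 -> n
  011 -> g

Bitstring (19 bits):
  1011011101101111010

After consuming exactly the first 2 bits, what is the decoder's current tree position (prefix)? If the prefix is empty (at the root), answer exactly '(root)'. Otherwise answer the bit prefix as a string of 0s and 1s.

Answer: 0

Derivation:
Bit 0: prefix='1' -> emit 'm', reset
Bit 1: prefix='0' (no match yet)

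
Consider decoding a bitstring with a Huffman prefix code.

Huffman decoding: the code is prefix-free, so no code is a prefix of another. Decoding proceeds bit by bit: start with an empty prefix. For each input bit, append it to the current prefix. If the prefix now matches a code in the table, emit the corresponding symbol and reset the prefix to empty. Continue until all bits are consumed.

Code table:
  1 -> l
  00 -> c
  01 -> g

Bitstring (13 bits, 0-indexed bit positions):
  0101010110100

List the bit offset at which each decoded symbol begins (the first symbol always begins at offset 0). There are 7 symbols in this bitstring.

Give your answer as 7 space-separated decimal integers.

Answer: 0 2 4 6 8 9 11

Derivation:
Bit 0: prefix='0' (no match yet)
Bit 1: prefix='01' -> emit 'g', reset
Bit 2: prefix='0' (no match yet)
Bit 3: prefix='01' -> emit 'g', reset
Bit 4: prefix='0' (no match yet)
Bit 5: prefix='01' -> emit 'g', reset
Bit 6: prefix='0' (no match yet)
Bit 7: prefix='01' -> emit 'g', reset
Bit 8: prefix='1' -> emit 'l', reset
Bit 9: prefix='0' (no match yet)
Bit 10: prefix='01' -> emit 'g', reset
Bit 11: prefix='0' (no match yet)
Bit 12: prefix='00' -> emit 'c', reset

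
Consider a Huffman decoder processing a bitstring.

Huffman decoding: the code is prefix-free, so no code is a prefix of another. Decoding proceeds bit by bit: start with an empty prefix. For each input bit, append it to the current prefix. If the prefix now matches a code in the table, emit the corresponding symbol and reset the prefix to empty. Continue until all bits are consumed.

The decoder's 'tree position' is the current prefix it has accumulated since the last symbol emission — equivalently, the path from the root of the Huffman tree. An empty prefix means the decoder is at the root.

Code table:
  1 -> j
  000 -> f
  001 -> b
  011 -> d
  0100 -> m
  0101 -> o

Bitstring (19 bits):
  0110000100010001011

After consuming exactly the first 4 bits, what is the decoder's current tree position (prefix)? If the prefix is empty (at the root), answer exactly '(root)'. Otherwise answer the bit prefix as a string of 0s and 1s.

Answer: 0

Derivation:
Bit 0: prefix='0' (no match yet)
Bit 1: prefix='01' (no match yet)
Bit 2: prefix='011' -> emit 'd', reset
Bit 3: prefix='0' (no match yet)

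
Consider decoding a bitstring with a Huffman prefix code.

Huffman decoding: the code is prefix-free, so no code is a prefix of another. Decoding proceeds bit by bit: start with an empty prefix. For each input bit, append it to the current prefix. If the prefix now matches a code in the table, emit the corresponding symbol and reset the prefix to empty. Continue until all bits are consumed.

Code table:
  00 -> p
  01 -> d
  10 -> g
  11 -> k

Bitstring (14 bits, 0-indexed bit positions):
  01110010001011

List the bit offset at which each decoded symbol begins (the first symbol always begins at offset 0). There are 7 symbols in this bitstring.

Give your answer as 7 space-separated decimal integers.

Bit 0: prefix='0' (no match yet)
Bit 1: prefix='01' -> emit 'd', reset
Bit 2: prefix='1' (no match yet)
Bit 3: prefix='11' -> emit 'k', reset
Bit 4: prefix='0' (no match yet)
Bit 5: prefix='00' -> emit 'p', reset
Bit 6: prefix='1' (no match yet)
Bit 7: prefix='10' -> emit 'g', reset
Bit 8: prefix='0' (no match yet)
Bit 9: prefix='00' -> emit 'p', reset
Bit 10: prefix='1' (no match yet)
Bit 11: prefix='10' -> emit 'g', reset
Bit 12: prefix='1' (no match yet)
Bit 13: prefix='11' -> emit 'k', reset

Answer: 0 2 4 6 8 10 12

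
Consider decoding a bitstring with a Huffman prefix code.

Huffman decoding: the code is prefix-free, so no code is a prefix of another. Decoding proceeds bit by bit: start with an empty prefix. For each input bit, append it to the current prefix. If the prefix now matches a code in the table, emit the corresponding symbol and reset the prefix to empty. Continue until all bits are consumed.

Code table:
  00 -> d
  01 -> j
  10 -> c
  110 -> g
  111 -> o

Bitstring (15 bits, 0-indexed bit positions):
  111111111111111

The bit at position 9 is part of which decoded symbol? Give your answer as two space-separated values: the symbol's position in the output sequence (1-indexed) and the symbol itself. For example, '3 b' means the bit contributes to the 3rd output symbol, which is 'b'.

Bit 0: prefix='1' (no match yet)
Bit 1: prefix='11' (no match yet)
Bit 2: prefix='111' -> emit 'o', reset
Bit 3: prefix='1' (no match yet)
Bit 4: prefix='11' (no match yet)
Bit 5: prefix='111' -> emit 'o', reset
Bit 6: prefix='1' (no match yet)
Bit 7: prefix='11' (no match yet)
Bit 8: prefix='111' -> emit 'o', reset
Bit 9: prefix='1' (no match yet)
Bit 10: prefix='11' (no match yet)
Bit 11: prefix='111' -> emit 'o', reset
Bit 12: prefix='1' (no match yet)
Bit 13: prefix='11' (no match yet)

Answer: 4 o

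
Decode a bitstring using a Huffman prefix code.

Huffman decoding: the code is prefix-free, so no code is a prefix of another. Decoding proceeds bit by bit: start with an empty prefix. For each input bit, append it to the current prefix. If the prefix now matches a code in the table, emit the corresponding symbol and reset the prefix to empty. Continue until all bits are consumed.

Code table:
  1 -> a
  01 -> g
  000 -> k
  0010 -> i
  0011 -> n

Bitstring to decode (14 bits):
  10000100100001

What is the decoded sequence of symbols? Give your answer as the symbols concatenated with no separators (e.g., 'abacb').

Bit 0: prefix='1' -> emit 'a', reset
Bit 1: prefix='0' (no match yet)
Bit 2: prefix='00' (no match yet)
Bit 3: prefix='000' -> emit 'k', reset
Bit 4: prefix='0' (no match yet)
Bit 5: prefix='01' -> emit 'g', reset
Bit 6: prefix='0' (no match yet)
Bit 7: prefix='00' (no match yet)
Bit 8: prefix='001' (no match yet)
Bit 9: prefix='0010' -> emit 'i', reset
Bit 10: prefix='0' (no match yet)
Bit 11: prefix='00' (no match yet)
Bit 12: prefix='000' -> emit 'k', reset
Bit 13: prefix='1' -> emit 'a', reset

Answer: akgika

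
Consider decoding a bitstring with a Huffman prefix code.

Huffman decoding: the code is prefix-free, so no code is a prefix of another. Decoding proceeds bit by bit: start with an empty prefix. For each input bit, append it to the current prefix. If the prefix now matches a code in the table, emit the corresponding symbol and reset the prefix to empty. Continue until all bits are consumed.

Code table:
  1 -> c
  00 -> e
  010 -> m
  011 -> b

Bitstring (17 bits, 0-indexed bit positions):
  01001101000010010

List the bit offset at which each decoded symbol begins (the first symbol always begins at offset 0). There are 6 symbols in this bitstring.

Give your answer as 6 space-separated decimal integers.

Answer: 0 3 6 9 11 14

Derivation:
Bit 0: prefix='0' (no match yet)
Bit 1: prefix='01' (no match yet)
Bit 2: prefix='010' -> emit 'm', reset
Bit 3: prefix='0' (no match yet)
Bit 4: prefix='01' (no match yet)
Bit 5: prefix='011' -> emit 'b', reset
Bit 6: prefix='0' (no match yet)
Bit 7: prefix='01' (no match yet)
Bit 8: prefix='010' -> emit 'm', reset
Bit 9: prefix='0' (no match yet)
Bit 10: prefix='00' -> emit 'e', reset
Bit 11: prefix='0' (no match yet)
Bit 12: prefix='01' (no match yet)
Bit 13: prefix='010' -> emit 'm', reset
Bit 14: prefix='0' (no match yet)
Bit 15: prefix='01' (no match yet)
Bit 16: prefix='010' -> emit 'm', reset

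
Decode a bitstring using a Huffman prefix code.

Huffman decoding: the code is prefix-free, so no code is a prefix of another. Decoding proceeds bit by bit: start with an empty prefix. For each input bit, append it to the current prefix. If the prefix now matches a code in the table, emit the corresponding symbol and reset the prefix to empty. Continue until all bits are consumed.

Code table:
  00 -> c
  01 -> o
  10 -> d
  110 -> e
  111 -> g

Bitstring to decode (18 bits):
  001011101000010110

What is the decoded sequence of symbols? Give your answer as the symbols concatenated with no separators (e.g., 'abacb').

Answer: cdgoccde

Derivation:
Bit 0: prefix='0' (no match yet)
Bit 1: prefix='00' -> emit 'c', reset
Bit 2: prefix='1' (no match yet)
Bit 3: prefix='10' -> emit 'd', reset
Bit 4: prefix='1' (no match yet)
Bit 5: prefix='11' (no match yet)
Bit 6: prefix='111' -> emit 'g', reset
Bit 7: prefix='0' (no match yet)
Bit 8: prefix='01' -> emit 'o', reset
Bit 9: prefix='0' (no match yet)
Bit 10: prefix='00' -> emit 'c', reset
Bit 11: prefix='0' (no match yet)
Bit 12: prefix='00' -> emit 'c', reset
Bit 13: prefix='1' (no match yet)
Bit 14: prefix='10' -> emit 'd', reset
Bit 15: prefix='1' (no match yet)
Bit 16: prefix='11' (no match yet)
Bit 17: prefix='110' -> emit 'e', reset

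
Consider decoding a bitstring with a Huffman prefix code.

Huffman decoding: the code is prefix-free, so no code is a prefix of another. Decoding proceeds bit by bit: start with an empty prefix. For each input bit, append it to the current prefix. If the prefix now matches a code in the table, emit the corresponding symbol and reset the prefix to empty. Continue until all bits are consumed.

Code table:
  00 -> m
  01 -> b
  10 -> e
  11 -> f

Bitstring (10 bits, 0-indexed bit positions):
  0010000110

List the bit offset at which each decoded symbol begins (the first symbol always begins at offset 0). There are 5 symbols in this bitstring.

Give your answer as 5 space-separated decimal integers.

Bit 0: prefix='0' (no match yet)
Bit 1: prefix='00' -> emit 'm', reset
Bit 2: prefix='1' (no match yet)
Bit 3: prefix='10' -> emit 'e', reset
Bit 4: prefix='0' (no match yet)
Bit 5: prefix='00' -> emit 'm', reset
Bit 6: prefix='0' (no match yet)
Bit 7: prefix='01' -> emit 'b', reset
Bit 8: prefix='1' (no match yet)
Bit 9: prefix='10' -> emit 'e', reset

Answer: 0 2 4 6 8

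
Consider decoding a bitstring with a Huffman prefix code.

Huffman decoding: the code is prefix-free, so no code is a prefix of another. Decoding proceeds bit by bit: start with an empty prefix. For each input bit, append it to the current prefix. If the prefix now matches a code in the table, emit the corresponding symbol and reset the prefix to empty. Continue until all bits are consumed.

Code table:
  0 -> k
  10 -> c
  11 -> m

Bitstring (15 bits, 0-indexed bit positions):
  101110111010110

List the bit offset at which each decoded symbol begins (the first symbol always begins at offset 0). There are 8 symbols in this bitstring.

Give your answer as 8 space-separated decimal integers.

Answer: 0 2 4 6 8 10 12 14

Derivation:
Bit 0: prefix='1' (no match yet)
Bit 1: prefix='10' -> emit 'c', reset
Bit 2: prefix='1' (no match yet)
Bit 3: prefix='11' -> emit 'm', reset
Bit 4: prefix='1' (no match yet)
Bit 5: prefix='10' -> emit 'c', reset
Bit 6: prefix='1' (no match yet)
Bit 7: prefix='11' -> emit 'm', reset
Bit 8: prefix='1' (no match yet)
Bit 9: prefix='10' -> emit 'c', reset
Bit 10: prefix='1' (no match yet)
Bit 11: prefix='10' -> emit 'c', reset
Bit 12: prefix='1' (no match yet)
Bit 13: prefix='11' -> emit 'm', reset
Bit 14: prefix='0' -> emit 'k', reset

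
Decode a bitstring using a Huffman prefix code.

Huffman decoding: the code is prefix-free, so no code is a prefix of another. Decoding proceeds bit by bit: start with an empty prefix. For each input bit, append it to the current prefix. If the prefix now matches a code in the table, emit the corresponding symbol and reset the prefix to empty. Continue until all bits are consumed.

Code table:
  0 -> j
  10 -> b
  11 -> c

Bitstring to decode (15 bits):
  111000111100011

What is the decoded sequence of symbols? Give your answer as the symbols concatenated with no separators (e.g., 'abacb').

Bit 0: prefix='1' (no match yet)
Bit 1: prefix='11' -> emit 'c', reset
Bit 2: prefix='1' (no match yet)
Bit 3: prefix='10' -> emit 'b', reset
Bit 4: prefix='0' -> emit 'j', reset
Bit 5: prefix='0' -> emit 'j', reset
Bit 6: prefix='1' (no match yet)
Bit 7: prefix='11' -> emit 'c', reset
Bit 8: prefix='1' (no match yet)
Bit 9: prefix='11' -> emit 'c', reset
Bit 10: prefix='0' -> emit 'j', reset
Bit 11: prefix='0' -> emit 'j', reset
Bit 12: prefix='0' -> emit 'j', reset
Bit 13: prefix='1' (no match yet)
Bit 14: prefix='11' -> emit 'c', reset

Answer: cbjjccjjjc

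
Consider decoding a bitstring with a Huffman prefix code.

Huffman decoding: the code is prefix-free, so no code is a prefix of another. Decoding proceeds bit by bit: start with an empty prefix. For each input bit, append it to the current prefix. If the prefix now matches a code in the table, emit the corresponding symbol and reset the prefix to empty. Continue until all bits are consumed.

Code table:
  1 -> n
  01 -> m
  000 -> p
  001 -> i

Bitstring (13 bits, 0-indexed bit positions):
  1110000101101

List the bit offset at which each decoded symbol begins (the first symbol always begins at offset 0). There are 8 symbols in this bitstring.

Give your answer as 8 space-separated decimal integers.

Answer: 0 1 2 3 6 8 10 11

Derivation:
Bit 0: prefix='1' -> emit 'n', reset
Bit 1: prefix='1' -> emit 'n', reset
Bit 2: prefix='1' -> emit 'n', reset
Bit 3: prefix='0' (no match yet)
Bit 4: prefix='00' (no match yet)
Bit 5: prefix='000' -> emit 'p', reset
Bit 6: prefix='0' (no match yet)
Bit 7: prefix='01' -> emit 'm', reset
Bit 8: prefix='0' (no match yet)
Bit 9: prefix='01' -> emit 'm', reset
Bit 10: prefix='1' -> emit 'n', reset
Bit 11: prefix='0' (no match yet)
Bit 12: prefix='01' -> emit 'm', reset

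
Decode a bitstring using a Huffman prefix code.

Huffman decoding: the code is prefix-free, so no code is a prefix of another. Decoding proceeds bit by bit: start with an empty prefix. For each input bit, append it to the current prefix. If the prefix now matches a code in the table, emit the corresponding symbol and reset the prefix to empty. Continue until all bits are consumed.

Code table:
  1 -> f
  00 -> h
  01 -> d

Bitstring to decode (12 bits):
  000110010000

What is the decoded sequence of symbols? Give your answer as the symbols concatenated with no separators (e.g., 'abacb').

Answer: hdfhfhh

Derivation:
Bit 0: prefix='0' (no match yet)
Bit 1: prefix='00' -> emit 'h', reset
Bit 2: prefix='0' (no match yet)
Bit 3: prefix='01' -> emit 'd', reset
Bit 4: prefix='1' -> emit 'f', reset
Bit 5: prefix='0' (no match yet)
Bit 6: prefix='00' -> emit 'h', reset
Bit 7: prefix='1' -> emit 'f', reset
Bit 8: prefix='0' (no match yet)
Bit 9: prefix='00' -> emit 'h', reset
Bit 10: prefix='0' (no match yet)
Bit 11: prefix='00' -> emit 'h', reset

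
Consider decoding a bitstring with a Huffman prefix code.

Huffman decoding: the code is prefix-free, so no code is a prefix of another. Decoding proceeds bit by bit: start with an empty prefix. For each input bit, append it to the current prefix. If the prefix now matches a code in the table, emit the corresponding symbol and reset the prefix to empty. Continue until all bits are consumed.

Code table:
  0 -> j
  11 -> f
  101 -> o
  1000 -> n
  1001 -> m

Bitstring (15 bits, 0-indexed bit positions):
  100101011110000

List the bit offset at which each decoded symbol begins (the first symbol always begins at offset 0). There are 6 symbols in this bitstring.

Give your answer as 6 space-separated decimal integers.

Bit 0: prefix='1' (no match yet)
Bit 1: prefix='10' (no match yet)
Bit 2: prefix='100' (no match yet)
Bit 3: prefix='1001' -> emit 'm', reset
Bit 4: prefix='0' -> emit 'j', reset
Bit 5: prefix='1' (no match yet)
Bit 6: prefix='10' (no match yet)
Bit 7: prefix='101' -> emit 'o', reset
Bit 8: prefix='1' (no match yet)
Bit 9: prefix='11' -> emit 'f', reset
Bit 10: prefix='1' (no match yet)
Bit 11: prefix='10' (no match yet)
Bit 12: prefix='100' (no match yet)
Bit 13: prefix='1000' -> emit 'n', reset
Bit 14: prefix='0' -> emit 'j', reset

Answer: 0 4 5 8 10 14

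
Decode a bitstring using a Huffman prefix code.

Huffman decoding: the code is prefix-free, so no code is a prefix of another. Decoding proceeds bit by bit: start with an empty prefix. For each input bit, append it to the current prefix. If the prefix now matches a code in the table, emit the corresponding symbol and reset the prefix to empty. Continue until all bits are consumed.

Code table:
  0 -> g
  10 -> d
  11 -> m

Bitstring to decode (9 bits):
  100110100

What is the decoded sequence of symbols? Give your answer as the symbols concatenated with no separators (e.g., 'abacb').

Answer: dgmgdg

Derivation:
Bit 0: prefix='1' (no match yet)
Bit 1: prefix='10' -> emit 'd', reset
Bit 2: prefix='0' -> emit 'g', reset
Bit 3: prefix='1' (no match yet)
Bit 4: prefix='11' -> emit 'm', reset
Bit 5: prefix='0' -> emit 'g', reset
Bit 6: prefix='1' (no match yet)
Bit 7: prefix='10' -> emit 'd', reset
Bit 8: prefix='0' -> emit 'g', reset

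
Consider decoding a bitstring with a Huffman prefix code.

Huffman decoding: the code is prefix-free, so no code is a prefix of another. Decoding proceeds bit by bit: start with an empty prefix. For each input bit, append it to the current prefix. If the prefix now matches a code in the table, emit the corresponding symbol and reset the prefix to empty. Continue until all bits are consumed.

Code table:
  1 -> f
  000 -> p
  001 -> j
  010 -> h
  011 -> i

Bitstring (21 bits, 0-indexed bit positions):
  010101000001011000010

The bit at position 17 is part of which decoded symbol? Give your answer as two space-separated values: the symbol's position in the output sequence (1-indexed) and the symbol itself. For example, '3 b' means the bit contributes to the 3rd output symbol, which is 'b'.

Bit 0: prefix='0' (no match yet)
Bit 1: prefix='01' (no match yet)
Bit 2: prefix='010' -> emit 'h', reset
Bit 3: prefix='1' -> emit 'f', reset
Bit 4: prefix='0' (no match yet)
Bit 5: prefix='01' (no match yet)
Bit 6: prefix='010' -> emit 'h', reset
Bit 7: prefix='0' (no match yet)
Bit 8: prefix='00' (no match yet)
Bit 9: prefix='000' -> emit 'p', reset
Bit 10: prefix='0' (no match yet)
Bit 11: prefix='01' (no match yet)
Bit 12: prefix='010' -> emit 'h', reset
Bit 13: prefix='1' -> emit 'f', reset
Bit 14: prefix='1' -> emit 'f', reset
Bit 15: prefix='0' (no match yet)
Bit 16: prefix='00' (no match yet)
Bit 17: prefix='000' -> emit 'p', reset
Bit 18: prefix='0' (no match yet)
Bit 19: prefix='01' (no match yet)
Bit 20: prefix='010' -> emit 'h', reset

Answer: 8 p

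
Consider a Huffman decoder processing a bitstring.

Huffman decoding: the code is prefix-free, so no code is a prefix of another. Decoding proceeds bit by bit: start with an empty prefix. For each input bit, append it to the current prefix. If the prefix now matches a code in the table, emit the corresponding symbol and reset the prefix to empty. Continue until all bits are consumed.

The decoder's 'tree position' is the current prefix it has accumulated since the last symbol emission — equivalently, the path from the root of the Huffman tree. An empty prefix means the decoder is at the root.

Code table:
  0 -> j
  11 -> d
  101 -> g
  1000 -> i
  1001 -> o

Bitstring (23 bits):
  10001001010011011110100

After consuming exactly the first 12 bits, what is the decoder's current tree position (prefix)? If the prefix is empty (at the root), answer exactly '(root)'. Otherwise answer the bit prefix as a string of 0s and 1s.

Bit 0: prefix='1' (no match yet)
Bit 1: prefix='10' (no match yet)
Bit 2: prefix='100' (no match yet)
Bit 3: prefix='1000' -> emit 'i', reset
Bit 4: prefix='1' (no match yet)
Bit 5: prefix='10' (no match yet)
Bit 6: prefix='100' (no match yet)
Bit 7: prefix='1001' -> emit 'o', reset
Bit 8: prefix='0' -> emit 'j', reset
Bit 9: prefix='1' (no match yet)
Bit 10: prefix='10' (no match yet)
Bit 11: prefix='100' (no match yet)

Answer: 100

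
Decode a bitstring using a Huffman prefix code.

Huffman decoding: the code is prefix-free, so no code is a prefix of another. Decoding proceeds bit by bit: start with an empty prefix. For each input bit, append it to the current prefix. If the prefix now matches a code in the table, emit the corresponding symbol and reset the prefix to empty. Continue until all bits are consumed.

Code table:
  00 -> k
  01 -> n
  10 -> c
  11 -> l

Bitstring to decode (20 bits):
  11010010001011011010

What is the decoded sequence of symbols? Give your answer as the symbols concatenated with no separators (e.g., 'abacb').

Bit 0: prefix='1' (no match yet)
Bit 1: prefix='11' -> emit 'l', reset
Bit 2: prefix='0' (no match yet)
Bit 3: prefix='01' -> emit 'n', reset
Bit 4: prefix='0' (no match yet)
Bit 5: prefix='00' -> emit 'k', reset
Bit 6: prefix='1' (no match yet)
Bit 7: prefix='10' -> emit 'c', reset
Bit 8: prefix='0' (no match yet)
Bit 9: prefix='00' -> emit 'k', reset
Bit 10: prefix='1' (no match yet)
Bit 11: prefix='10' -> emit 'c', reset
Bit 12: prefix='1' (no match yet)
Bit 13: prefix='11' -> emit 'l', reset
Bit 14: prefix='0' (no match yet)
Bit 15: prefix='01' -> emit 'n', reset
Bit 16: prefix='1' (no match yet)
Bit 17: prefix='10' -> emit 'c', reset
Bit 18: prefix='1' (no match yet)
Bit 19: prefix='10' -> emit 'c', reset

Answer: lnkckclncc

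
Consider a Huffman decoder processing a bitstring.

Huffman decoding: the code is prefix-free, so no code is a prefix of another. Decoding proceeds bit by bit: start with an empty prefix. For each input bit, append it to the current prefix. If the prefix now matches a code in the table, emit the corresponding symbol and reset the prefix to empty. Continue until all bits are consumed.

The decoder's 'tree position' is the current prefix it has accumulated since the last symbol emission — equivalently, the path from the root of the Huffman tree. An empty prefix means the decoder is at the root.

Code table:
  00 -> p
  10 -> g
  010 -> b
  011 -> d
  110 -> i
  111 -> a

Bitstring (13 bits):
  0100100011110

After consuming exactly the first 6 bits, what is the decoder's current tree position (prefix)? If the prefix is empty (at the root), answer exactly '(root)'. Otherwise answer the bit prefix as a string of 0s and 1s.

Bit 0: prefix='0' (no match yet)
Bit 1: prefix='01' (no match yet)
Bit 2: prefix='010' -> emit 'b', reset
Bit 3: prefix='0' (no match yet)
Bit 4: prefix='01' (no match yet)
Bit 5: prefix='010' -> emit 'b', reset

Answer: (root)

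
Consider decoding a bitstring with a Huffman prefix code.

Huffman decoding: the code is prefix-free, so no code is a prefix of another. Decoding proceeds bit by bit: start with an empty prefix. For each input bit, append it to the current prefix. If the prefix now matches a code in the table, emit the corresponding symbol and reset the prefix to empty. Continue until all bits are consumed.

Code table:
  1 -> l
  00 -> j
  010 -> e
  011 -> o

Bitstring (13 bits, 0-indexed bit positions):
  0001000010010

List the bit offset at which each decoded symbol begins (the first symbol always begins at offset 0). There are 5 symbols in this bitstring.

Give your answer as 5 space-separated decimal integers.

Bit 0: prefix='0' (no match yet)
Bit 1: prefix='00' -> emit 'j', reset
Bit 2: prefix='0' (no match yet)
Bit 3: prefix='01' (no match yet)
Bit 4: prefix='010' -> emit 'e', reset
Bit 5: prefix='0' (no match yet)
Bit 6: prefix='00' -> emit 'j', reset
Bit 7: prefix='0' (no match yet)
Bit 8: prefix='01' (no match yet)
Bit 9: prefix='010' -> emit 'e', reset
Bit 10: prefix='0' (no match yet)
Bit 11: prefix='01' (no match yet)
Bit 12: prefix='010' -> emit 'e', reset

Answer: 0 2 5 7 10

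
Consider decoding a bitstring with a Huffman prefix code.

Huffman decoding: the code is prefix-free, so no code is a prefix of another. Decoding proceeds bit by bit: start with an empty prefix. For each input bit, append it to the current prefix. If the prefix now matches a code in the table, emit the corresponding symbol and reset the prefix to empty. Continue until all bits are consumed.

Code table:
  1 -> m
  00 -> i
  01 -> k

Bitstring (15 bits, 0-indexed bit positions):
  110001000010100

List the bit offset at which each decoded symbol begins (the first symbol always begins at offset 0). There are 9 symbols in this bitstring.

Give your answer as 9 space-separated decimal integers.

Bit 0: prefix='1' -> emit 'm', reset
Bit 1: prefix='1' -> emit 'm', reset
Bit 2: prefix='0' (no match yet)
Bit 3: prefix='00' -> emit 'i', reset
Bit 4: prefix='0' (no match yet)
Bit 5: prefix='01' -> emit 'k', reset
Bit 6: prefix='0' (no match yet)
Bit 7: prefix='00' -> emit 'i', reset
Bit 8: prefix='0' (no match yet)
Bit 9: prefix='00' -> emit 'i', reset
Bit 10: prefix='1' -> emit 'm', reset
Bit 11: prefix='0' (no match yet)
Bit 12: prefix='01' -> emit 'k', reset
Bit 13: prefix='0' (no match yet)
Bit 14: prefix='00' -> emit 'i', reset

Answer: 0 1 2 4 6 8 10 11 13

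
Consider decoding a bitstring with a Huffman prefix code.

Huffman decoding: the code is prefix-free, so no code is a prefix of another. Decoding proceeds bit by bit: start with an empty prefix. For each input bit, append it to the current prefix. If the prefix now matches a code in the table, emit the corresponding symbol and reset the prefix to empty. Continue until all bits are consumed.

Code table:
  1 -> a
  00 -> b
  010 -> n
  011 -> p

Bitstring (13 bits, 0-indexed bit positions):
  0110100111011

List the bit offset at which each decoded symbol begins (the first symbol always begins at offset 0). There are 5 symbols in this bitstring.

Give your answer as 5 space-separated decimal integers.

Bit 0: prefix='0' (no match yet)
Bit 1: prefix='01' (no match yet)
Bit 2: prefix='011' -> emit 'p', reset
Bit 3: prefix='0' (no match yet)
Bit 4: prefix='01' (no match yet)
Bit 5: prefix='010' -> emit 'n', reset
Bit 6: prefix='0' (no match yet)
Bit 7: prefix='01' (no match yet)
Bit 8: prefix='011' -> emit 'p', reset
Bit 9: prefix='1' -> emit 'a', reset
Bit 10: prefix='0' (no match yet)
Bit 11: prefix='01' (no match yet)
Bit 12: prefix='011' -> emit 'p', reset

Answer: 0 3 6 9 10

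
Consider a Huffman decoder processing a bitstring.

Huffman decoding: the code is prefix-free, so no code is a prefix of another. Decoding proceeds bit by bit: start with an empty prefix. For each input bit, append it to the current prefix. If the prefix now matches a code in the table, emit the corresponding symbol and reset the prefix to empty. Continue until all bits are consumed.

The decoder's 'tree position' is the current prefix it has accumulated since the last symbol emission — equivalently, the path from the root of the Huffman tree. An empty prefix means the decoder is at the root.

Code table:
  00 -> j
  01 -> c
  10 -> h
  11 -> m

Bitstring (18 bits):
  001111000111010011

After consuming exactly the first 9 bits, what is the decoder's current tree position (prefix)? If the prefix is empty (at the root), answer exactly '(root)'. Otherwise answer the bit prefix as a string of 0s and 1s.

Answer: 0

Derivation:
Bit 0: prefix='0' (no match yet)
Bit 1: prefix='00' -> emit 'j', reset
Bit 2: prefix='1' (no match yet)
Bit 3: prefix='11' -> emit 'm', reset
Bit 4: prefix='1' (no match yet)
Bit 5: prefix='11' -> emit 'm', reset
Bit 6: prefix='0' (no match yet)
Bit 7: prefix='00' -> emit 'j', reset
Bit 8: prefix='0' (no match yet)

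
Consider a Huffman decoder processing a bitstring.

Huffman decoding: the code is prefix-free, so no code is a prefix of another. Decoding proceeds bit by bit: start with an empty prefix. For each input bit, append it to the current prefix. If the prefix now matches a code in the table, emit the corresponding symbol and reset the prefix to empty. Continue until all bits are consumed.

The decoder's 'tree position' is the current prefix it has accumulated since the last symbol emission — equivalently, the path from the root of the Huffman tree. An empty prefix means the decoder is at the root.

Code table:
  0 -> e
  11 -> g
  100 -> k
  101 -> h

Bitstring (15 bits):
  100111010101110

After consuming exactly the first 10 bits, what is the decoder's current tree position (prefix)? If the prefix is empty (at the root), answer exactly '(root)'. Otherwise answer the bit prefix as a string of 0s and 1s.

Bit 0: prefix='1' (no match yet)
Bit 1: prefix='10' (no match yet)
Bit 2: prefix='100' -> emit 'k', reset
Bit 3: prefix='1' (no match yet)
Bit 4: prefix='11' -> emit 'g', reset
Bit 5: prefix='1' (no match yet)
Bit 6: prefix='10' (no match yet)
Bit 7: prefix='101' -> emit 'h', reset
Bit 8: prefix='0' -> emit 'e', reset
Bit 9: prefix='1' (no match yet)

Answer: 1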